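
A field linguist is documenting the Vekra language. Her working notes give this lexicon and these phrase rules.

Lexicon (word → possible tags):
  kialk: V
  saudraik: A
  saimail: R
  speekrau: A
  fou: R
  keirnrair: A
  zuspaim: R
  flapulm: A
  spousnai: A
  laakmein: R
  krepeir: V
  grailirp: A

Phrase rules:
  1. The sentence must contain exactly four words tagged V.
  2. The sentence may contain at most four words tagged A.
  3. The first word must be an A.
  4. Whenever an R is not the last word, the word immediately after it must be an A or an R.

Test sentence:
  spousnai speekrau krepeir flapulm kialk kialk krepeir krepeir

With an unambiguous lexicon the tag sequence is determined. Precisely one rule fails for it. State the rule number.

1

Fixed tagging: A A V A V V V V.
Checking each rule: R1 fails, R2 ok, R3 ok, R4 ok.
Only rule 1 fails.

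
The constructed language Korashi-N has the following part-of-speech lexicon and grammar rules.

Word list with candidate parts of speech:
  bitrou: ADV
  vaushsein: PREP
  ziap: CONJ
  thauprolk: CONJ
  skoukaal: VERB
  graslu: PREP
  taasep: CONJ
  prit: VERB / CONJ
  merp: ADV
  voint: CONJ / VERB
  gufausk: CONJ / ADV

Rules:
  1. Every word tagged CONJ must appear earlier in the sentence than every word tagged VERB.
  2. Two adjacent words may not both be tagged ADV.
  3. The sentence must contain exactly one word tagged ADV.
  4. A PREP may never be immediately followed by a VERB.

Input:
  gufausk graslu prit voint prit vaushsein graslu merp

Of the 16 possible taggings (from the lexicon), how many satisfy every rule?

3

Candidates per position — 1:gufausk {CONJ,ADV}; 2:graslu {PREP}; 3:prit {VERB,CONJ}; 4:voint {CONJ,VERB}; 5:prit {VERB,CONJ}; 6:vaushsein {PREP}; 7:graslu {PREP}; 8:merp {ADV}.
There are 16 candidate sequences in total.
The sequences that satisfy every rule: CONJ PREP CONJ CONJ VERB PREP PREP ADV; CONJ PREP CONJ CONJ CONJ PREP PREP ADV; CONJ PREP CONJ VERB VERB PREP PREP ADV.
Count = 3.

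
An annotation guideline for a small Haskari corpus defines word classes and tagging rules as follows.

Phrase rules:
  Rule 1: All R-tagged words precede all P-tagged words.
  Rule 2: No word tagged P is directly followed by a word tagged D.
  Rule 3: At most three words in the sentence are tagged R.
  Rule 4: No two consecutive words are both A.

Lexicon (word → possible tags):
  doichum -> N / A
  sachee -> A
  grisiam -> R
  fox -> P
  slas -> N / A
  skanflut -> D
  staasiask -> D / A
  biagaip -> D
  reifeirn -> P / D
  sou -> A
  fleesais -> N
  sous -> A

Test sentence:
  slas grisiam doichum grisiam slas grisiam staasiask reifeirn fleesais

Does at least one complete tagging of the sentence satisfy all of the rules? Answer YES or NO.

Candidates per position — 1:slas {N,A}; 2:grisiam {R}; 3:doichum {N,A}; 4:grisiam {R}; 5:slas {N,A}; 6:grisiam {R}; 7:staasiask {D,A}; 8:reifeirn {P,D}; 9:fleesais {N}.
One satisfying assignment: N R N R N R A P N.
Check: rule 1 ✓; rule 2 ✓; rule 3 ✓; rule 4 ✓.

YES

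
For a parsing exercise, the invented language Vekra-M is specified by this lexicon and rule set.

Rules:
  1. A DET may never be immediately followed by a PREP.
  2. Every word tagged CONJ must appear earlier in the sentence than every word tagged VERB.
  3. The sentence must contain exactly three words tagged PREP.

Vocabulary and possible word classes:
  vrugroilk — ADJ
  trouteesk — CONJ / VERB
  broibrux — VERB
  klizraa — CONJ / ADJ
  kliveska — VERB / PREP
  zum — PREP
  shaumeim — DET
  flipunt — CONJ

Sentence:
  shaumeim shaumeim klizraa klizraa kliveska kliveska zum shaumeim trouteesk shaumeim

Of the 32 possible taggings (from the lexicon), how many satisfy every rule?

8

Candidates per position — 1:shaumeim {DET}; 2:shaumeim {DET}; 3:klizraa {CONJ,ADJ}; 4:klizraa {CONJ,ADJ}; 5:kliveska {VERB,PREP}; 6:kliveska {VERB,PREP}; 7:zum {PREP}; 8:shaumeim {DET}; 9:trouteesk {CONJ,VERB}; 10:shaumeim {DET}.
There are 32 candidate sequences in total.
Checking each against the rules leaves 8 sequences.
Count = 8.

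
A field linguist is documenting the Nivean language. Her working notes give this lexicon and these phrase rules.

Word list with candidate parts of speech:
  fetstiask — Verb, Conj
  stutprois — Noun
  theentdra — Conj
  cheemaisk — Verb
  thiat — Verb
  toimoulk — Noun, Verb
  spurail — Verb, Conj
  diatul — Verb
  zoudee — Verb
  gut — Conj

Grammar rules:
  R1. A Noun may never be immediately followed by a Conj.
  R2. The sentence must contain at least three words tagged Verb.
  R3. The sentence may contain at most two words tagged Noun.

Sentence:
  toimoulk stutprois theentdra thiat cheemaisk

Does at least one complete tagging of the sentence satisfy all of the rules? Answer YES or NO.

Candidates per position — 1:toimoulk {Noun,Verb}; 2:stutprois {Noun}; 3:theentdra {Conj}; 4:thiat {Verb}; 5:cheemaisk {Verb}.
Rule 1 cannot be satisfied by any choice of tags from the lexicon.
So there is no consistent tagging.

NO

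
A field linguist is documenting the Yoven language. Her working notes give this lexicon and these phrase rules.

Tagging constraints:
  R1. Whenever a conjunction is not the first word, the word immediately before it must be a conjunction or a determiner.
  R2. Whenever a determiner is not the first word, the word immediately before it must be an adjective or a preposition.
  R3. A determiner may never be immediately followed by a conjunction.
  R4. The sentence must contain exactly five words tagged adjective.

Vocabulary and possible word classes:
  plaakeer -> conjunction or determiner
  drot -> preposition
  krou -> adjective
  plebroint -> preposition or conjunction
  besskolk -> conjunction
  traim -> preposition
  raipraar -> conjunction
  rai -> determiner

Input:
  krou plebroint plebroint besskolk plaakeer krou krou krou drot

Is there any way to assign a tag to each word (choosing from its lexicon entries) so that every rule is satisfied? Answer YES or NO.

NO

Candidates per position — 1:krou {adjective}; 2:plebroint {preposition,conjunction}; 3:plebroint {preposition,conjunction}; 4:besskolk {conjunction}; 5:plaakeer {conjunction,determiner}; 6:krou {adjective}; 7:krou {adjective}; 8:krou {adjective}; 9:drot {preposition}.
Rule 1 cannot be satisfied by any choice of tags from the lexicon.
So there is no consistent tagging.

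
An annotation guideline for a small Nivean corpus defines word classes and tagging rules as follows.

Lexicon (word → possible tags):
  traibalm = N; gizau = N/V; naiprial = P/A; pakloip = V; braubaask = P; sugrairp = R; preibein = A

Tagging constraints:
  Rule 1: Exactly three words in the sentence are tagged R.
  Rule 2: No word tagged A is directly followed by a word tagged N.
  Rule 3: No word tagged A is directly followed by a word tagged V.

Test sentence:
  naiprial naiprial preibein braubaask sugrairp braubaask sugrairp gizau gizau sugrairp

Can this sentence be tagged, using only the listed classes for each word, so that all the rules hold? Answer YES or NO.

Candidates per position — 1:naiprial {P,A}; 2:naiprial {P,A}; 3:preibein {A}; 4:braubaask {P}; 5:sugrairp {R}; 6:braubaask {P}; 7:sugrairp {R}; 8:gizau {N,V}; 9:gizau {N,V}; 10:sugrairp {R}.
One satisfying assignment: A A A P R P R V N R.
Rule-by-rule: rule 1 holds; rule 2 holds; rule 3 holds.

YES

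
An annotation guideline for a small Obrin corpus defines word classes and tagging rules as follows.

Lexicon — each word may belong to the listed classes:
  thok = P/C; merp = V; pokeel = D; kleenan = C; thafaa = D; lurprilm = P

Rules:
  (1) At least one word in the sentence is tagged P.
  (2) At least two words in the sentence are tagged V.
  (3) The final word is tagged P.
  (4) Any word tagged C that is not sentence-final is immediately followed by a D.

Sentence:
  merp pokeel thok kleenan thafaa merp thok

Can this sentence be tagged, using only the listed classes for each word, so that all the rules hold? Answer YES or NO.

Candidates per position — 1:merp {V}; 2:pokeel {D}; 3:thok {P,C}; 4:kleenan {C}; 5:thafaa {D}; 6:merp {V}; 7:thok {P,C}.
One satisfying assignment: V D P C D V P.
Checking: rule 1 ok; rule 2 ok; rule 3 ok; rule 4 ok.

YES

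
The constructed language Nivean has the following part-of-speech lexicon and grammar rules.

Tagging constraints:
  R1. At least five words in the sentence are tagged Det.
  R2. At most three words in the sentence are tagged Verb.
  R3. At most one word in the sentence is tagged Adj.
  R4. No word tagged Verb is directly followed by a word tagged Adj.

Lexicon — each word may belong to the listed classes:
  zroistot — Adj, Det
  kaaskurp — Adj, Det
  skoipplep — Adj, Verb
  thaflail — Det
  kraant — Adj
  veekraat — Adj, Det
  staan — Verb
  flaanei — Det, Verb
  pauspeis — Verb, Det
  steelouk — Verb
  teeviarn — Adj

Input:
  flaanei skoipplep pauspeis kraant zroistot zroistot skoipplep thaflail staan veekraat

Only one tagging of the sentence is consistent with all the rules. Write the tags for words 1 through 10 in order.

Det Verb Det Adj Det Det Verb Det Verb Det

Candidates per position — 1:flaanei {Det,Verb}; 2:skoipplep {Adj,Verb}; 3:pauspeis {Verb,Det}; 4:kraant {Adj}; 5:zroistot {Adj,Det}; 6:zroistot {Adj,Det}; 7:skoipplep {Adj,Verb}; 8:thaflail {Det}; 9:staan {Verb}; 10:veekraat {Adj,Det}.
Position 2: Adj is ruled out by rule 3; that leaves Verb.
Position 3: Verb is ruled out by rule 4; that leaves Det.
Position 5: Adj is ruled out by rule 3; that leaves Det.
Position 6: Adj is ruled out by rule 3; that leaves Det.
Position 7: Adj is ruled out by rule 3; that leaves Verb.
Position 10: Adj is ruled out by rule 3; that leaves Det.
Position 1: Verb is ruled out by rule 2; that leaves Det.
The unique satisfying tagging is: Det Verb Det Adj Det Det Verb Det Verb Det.
Checking: rule 1 ok; rule 2 ok; rule 3 ok; rule 4 ok.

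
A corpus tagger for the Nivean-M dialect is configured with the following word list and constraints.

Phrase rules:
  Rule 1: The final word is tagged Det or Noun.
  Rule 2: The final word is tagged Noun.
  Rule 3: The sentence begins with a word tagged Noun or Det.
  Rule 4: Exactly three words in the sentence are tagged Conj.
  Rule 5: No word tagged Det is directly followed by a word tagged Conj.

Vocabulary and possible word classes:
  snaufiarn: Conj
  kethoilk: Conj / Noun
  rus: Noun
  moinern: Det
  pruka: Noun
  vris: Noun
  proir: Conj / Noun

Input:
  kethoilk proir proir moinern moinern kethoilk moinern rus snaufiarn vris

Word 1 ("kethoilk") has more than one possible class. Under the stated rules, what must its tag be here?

Noun

Candidates per position — 1:kethoilk {Conj,Noun}; 2:proir {Conj,Noun}; 3:proir {Conj,Noun}; 4:moinern {Det}; 5:moinern {Det}; 6:kethoilk {Conj,Noun}; 7:moinern {Det}; 8:rus {Noun}; 9:snaufiarn {Conj}; 10:vris {Noun}.
If word 1 were Conj, no tagging could satisfy rule 3; so word 1 is Noun.
If word 6 were Conj, no tagging could satisfy rule 5; so word 6 is Noun.
If word 2 were Noun, no tagging could satisfy rule 4; so word 2 is Conj.
If word 3 were Noun, no tagging could satisfy rule 4; so word 3 is Conj.
The unique satisfying tagging is: Noun Conj Conj Det Det Noun Det Noun Conj Noun.
Rule-by-rule: rule 1 ✓; rule 2 ✓; rule 3 ✓; rule 4 ✓; rule 5 ✓.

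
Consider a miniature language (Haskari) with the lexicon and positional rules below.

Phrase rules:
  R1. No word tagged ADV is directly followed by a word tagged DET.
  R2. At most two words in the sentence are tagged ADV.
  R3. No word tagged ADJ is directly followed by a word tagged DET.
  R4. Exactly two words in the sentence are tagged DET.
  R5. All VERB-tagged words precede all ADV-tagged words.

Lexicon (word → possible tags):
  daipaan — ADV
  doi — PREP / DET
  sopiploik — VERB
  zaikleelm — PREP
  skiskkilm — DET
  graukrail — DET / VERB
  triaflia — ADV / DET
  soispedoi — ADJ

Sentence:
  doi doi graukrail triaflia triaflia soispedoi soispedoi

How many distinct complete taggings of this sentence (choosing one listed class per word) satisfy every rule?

7

Candidates per position — 1:doi {PREP,DET}; 2:doi {PREP,DET}; 3:graukrail {DET,VERB}; 4:triaflia {ADV,DET}; 5:triaflia {ADV,DET}; 6:soispedoi {ADJ}; 7:soispedoi {ADJ}.
There are 32 candidate sequences in total.
Checking each against the rules leaves 7 sequences.
Count = 7.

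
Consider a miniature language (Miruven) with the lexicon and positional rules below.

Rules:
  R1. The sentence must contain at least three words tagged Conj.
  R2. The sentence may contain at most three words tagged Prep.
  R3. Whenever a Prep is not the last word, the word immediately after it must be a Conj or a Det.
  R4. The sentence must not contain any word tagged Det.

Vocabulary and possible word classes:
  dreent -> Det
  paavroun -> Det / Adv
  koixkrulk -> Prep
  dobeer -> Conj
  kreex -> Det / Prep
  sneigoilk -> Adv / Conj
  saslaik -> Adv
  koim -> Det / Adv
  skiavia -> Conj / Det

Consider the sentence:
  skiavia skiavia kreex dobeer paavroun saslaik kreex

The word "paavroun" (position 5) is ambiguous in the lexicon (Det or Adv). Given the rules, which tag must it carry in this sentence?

Adv

Candidates per position — 1:skiavia {Conj,Det}; 2:skiavia {Conj,Det}; 3:kreex {Det,Prep}; 4:dobeer {Conj}; 5:paavroun {Det,Adv}; 6:saslaik {Adv}; 7:kreex {Det,Prep}.
Position 1: Det is ruled out by rule 1; that leaves Conj.
Position 2: Det is ruled out by rule 1; that leaves Conj.
Position 3: Det is ruled out by rule 4; that leaves Prep.
Position 5: Det is ruled out by rule 4; that leaves Adv.
Position 7: Det is ruled out by rule 4; that leaves Prep.
The unique satisfying tagging is: Conj Conj Prep Conj Adv Adv Prep.
Check: rule 1 satisfied; rule 2 satisfied; rule 3 satisfied; rule 4 satisfied.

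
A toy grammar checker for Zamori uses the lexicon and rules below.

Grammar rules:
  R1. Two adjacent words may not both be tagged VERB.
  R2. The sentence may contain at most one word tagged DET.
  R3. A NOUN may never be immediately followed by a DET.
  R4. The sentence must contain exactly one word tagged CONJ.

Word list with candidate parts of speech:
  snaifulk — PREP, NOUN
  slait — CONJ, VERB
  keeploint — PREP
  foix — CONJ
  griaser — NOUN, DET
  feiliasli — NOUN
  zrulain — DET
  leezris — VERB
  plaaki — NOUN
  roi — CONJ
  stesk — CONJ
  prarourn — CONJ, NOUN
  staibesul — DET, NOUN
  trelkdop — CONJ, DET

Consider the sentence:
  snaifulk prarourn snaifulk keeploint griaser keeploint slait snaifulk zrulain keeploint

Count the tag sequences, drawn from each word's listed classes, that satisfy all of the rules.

8

Candidates per position — 1:snaifulk {PREP,NOUN}; 2:prarourn {CONJ,NOUN}; 3:snaifulk {PREP,NOUN}; 4:keeploint {PREP}; 5:griaser {NOUN,DET}; 6:keeploint {PREP}; 7:slait {CONJ,VERB}; 8:snaifulk {PREP,NOUN}; 9:zrulain {DET}; 10:keeploint {PREP}.
There are 64 candidate sequences in total.
Checking each against the rules leaves 8 sequences.
Count = 8.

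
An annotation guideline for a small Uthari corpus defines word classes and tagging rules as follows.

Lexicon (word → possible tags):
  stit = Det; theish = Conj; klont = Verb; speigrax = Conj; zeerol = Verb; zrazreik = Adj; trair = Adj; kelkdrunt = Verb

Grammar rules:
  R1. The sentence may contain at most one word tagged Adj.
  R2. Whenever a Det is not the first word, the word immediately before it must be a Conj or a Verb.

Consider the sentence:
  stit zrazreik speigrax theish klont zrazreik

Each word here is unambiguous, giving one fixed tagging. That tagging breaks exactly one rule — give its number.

Fixed tagging: Det Adj Conj Conj Verb Adj.
Rule check: R1 violated, R2 holds.
Only rule 1 fails.

1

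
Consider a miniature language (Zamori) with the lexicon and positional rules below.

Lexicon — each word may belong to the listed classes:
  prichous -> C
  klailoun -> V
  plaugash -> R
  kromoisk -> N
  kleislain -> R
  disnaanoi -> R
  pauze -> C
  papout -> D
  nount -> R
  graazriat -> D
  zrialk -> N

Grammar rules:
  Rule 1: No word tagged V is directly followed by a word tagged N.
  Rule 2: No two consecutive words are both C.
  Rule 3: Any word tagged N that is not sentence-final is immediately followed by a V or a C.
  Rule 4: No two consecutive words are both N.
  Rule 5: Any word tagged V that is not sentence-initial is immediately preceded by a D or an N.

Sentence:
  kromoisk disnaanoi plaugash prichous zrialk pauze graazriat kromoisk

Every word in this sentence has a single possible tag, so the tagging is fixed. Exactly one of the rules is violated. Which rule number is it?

3

Fixed tagging: N R R C N C D N.
Rule check: R1 ok, R2 ok, R3 fails, R4 ok, R5 ok.
Only rule 3 fails.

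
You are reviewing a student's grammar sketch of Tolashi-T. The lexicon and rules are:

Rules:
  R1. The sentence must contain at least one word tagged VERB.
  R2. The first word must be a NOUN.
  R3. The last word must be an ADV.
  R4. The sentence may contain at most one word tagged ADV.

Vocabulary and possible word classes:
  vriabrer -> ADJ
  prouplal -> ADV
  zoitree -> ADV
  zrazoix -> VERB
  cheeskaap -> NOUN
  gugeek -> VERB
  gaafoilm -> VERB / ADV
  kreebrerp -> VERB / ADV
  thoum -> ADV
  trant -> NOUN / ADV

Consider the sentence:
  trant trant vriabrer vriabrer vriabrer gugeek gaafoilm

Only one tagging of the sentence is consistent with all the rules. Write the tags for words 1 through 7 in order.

NOUN NOUN ADJ ADJ ADJ VERB ADV

Candidates per position — 1:trant {NOUN,ADV}; 2:trant {NOUN,ADV}; 3:vriabrer {ADJ}; 4:vriabrer {ADJ}; 5:vriabrer {ADJ}; 6:gugeek {VERB}; 7:gaafoilm {VERB,ADV}.
At position 1, choosing ADV makes rule 2 impossible to satisfy; hence NOUN.
At position 7, choosing VERB makes rule 3 impossible to satisfy; hence ADV.
At position 2, choosing ADV makes rule 4 impossible to satisfy; hence NOUN.
The unique satisfying tagging is: NOUN NOUN ADJ ADJ ADJ VERB ADV.
Check: rule 1 ok; rule 2 ok; rule 3 ok; rule 4 ok.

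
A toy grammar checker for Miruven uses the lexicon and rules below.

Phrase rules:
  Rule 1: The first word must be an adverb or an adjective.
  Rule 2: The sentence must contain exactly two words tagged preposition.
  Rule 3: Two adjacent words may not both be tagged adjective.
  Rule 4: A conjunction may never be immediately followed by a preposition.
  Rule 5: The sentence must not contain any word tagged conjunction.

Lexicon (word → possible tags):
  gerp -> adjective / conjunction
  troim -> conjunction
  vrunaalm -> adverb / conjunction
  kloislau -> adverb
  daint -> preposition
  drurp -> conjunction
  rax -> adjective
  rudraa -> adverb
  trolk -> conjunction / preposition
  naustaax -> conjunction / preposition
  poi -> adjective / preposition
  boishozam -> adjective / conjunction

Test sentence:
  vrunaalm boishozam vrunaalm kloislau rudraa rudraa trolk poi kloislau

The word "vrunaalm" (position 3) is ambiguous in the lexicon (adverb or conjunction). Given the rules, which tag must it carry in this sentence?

Candidates per position — 1:vrunaalm {adverb,conjunction}; 2:boishozam {adjective,conjunction}; 3:vrunaalm {adverb,conjunction}; 4:kloislau {adverb}; 5:rudraa {adverb}; 6:rudraa {adverb}; 7:trolk {conjunction,preposition}; 8:poi {adjective,preposition}; 9:kloislau {adverb}.
At position 1, choosing conjunction makes rule 1 impossible to satisfy; hence adverb.
At position 2, choosing conjunction makes rule 5 impossible to satisfy; hence adjective.
At position 3, choosing conjunction makes rule 5 impossible to satisfy; hence adverb.
At position 7, choosing conjunction makes rule 2 impossible to satisfy; hence preposition.
At position 8, choosing adjective makes rule 2 impossible to satisfy; hence preposition.
The only consistent sequence is: adverb adjective adverb adverb adverb adverb preposition preposition adverb.
Checking: rule 1 holds; rule 2 holds; rule 3 holds; rule 4 holds; rule 5 holds.

adverb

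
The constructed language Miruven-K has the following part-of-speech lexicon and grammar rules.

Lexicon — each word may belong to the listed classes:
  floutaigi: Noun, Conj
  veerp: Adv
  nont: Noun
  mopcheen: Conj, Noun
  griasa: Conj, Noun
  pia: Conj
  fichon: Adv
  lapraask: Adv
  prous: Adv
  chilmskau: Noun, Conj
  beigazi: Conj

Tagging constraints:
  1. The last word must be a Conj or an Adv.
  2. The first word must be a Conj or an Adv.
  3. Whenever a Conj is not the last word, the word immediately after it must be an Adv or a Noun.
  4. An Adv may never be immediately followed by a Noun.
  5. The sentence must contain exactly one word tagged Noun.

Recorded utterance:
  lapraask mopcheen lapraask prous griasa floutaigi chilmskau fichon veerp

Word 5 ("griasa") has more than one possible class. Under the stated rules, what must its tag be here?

Candidates per position — 1:lapraask {Adv}; 2:mopcheen {Conj,Noun}; 3:lapraask {Adv}; 4:prous {Adv}; 5:griasa {Conj,Noun}; 6:floutaigi {Noun,Conj}; 7:chilmskau {Noun,Conj}; 8:fichon {Adv}; 9:veerp {Adv}.
Word 2 cannot be Noun — rule 4 would then fail for every completion. It is Conj.
Word 5 cannot be Noun — rule 4 would then fail for every completion. It is Conj.
Word 6 cannot be Conj — rule 3 would then fail for every completion. It is Noun.
Word 7 cannot be Noun — rule 5 would then fail for every completion. It is Conj.
That leaves exactly one tagging: Adv Conj Adv Adv Conj Noun Conj Adv Adv.
Checking: rule 1 ok; rule 2 ok; rule 3 ok; rule 4 ok; rule 5 ok.

Conj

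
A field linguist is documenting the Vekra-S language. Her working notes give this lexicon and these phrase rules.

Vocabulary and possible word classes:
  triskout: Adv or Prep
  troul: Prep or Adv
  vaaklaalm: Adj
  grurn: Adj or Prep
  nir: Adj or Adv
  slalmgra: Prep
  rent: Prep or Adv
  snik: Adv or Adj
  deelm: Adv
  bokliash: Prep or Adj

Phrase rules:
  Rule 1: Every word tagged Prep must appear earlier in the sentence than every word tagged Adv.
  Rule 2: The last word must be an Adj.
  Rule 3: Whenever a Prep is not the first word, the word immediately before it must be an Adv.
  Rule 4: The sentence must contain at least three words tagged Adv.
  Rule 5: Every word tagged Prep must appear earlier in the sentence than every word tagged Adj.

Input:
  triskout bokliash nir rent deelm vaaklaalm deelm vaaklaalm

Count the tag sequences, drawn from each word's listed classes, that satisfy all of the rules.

4

Candidates per position — 1:triskout {Adv,Prep}; 2:bokliash {Prep,Adj}; 3:nir {Adj,Adv}; 4:rent {Prep,Adv}; 5:deelm {Adv}; 6:vaaklaalm {Adj}; 7:deelm {Adv}; 8:vaaklaalm {Adj}.
There are 16 candidate sequences in total.
The sequences that satisfy every rule: Adv Adj Adj Adv Adv Adj Adv Adj; Adv Adj Adv Adv Adv Adj Adv Adj; Prep Adj Adj Adv Adv Adj Adv Adj; Prep Adj Adv Adv Adv Adj Adv Adj.
Count = 4.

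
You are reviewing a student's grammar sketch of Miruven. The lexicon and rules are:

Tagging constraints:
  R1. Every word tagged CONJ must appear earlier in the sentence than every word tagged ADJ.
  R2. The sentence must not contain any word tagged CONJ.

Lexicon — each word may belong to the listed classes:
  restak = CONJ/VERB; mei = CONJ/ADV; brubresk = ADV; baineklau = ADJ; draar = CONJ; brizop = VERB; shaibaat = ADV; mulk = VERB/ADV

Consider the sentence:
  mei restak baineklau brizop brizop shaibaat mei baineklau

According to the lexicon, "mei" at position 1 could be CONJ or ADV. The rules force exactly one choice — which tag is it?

Candidates per position — 1:mei {CONJ,ADV}; 2:restak {CONJ,VERB}; 3:baineklau {ADJ}; 4:brizop {VERB}; 5:brizop {VERB}; 6:shaibaat {ADV}; 7:mei {CONJ,ADV}; 8:baineklau {ADJ}.
Position 1: CONJ is ruled out by rule 2; that leaves ADV.
Position 2: CONJ is ruled out by rule 2; that leaves VERB.
Position 7: CONJ is ruled out by rule 1; that leaves ADV.
The only consistent sequence is: ADV VERB ADJ VERB VERB ADV ADV ADJ.
Rule-by-rule: rule 1 holds; rule 2 holds.

ADV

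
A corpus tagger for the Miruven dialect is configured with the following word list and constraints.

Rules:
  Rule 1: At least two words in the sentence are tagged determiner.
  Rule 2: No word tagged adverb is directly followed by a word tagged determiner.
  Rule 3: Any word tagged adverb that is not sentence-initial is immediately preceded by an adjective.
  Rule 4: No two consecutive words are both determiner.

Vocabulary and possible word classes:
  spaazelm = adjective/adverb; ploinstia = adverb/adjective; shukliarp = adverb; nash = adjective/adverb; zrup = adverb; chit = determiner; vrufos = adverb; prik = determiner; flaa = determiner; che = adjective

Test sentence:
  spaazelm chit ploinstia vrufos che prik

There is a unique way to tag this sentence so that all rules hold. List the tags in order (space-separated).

Candidates per position — 1:spaazelm {adjective,adverb}; 2:chit {determiner}; 3:ploinstia {adverb,adjective}; 4:vrufos {adverb}; 5:che {adjective}; 6:prik {determiner}.
At position 1, choosing adverb makes rule 2 impossible to satisfy; hence adjective.
At position 3, choosing adverb makes rule 3 impossible to satisfy; hence adjective.
The only consistent sequence is: adjective determiner adjective adverb adjective determiner.
Rule-by-rule: rule 1 satisfied; rule 2 satisfied; rule 3 satisfied; rule 4 satisfied.

adjective determiner adjective adverb adjective determiner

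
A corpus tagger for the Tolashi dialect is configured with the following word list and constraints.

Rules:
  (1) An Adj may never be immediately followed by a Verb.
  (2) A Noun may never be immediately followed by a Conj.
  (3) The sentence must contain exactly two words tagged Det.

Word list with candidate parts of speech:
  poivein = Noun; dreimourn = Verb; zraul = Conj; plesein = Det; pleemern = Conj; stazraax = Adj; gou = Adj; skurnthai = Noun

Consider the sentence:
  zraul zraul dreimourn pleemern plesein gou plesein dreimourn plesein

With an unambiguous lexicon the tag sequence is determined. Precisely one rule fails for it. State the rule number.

Fixed tagging: Conj Conj Verb Conj Det Adj Det Verb Det.
Applying the rules: R1 ok, R2 ok, R3 fails.
Only rule 3 fails.

3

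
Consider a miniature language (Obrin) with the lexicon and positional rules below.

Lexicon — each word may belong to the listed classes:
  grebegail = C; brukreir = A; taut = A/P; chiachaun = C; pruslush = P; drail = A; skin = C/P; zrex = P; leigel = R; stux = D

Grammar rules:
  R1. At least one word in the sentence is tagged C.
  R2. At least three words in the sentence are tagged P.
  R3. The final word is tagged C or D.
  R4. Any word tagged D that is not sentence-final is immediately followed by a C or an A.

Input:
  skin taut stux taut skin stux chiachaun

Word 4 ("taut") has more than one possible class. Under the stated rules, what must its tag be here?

Candidates per position — 1:skin {C,P}; 2:taut {A,P}; 3:stux {D}; 4:taut {A,P}; 5:skin {C,P}; 6:stux {D}; 7:chiachaun {C}.
If word 4 were P, no tagging could satisfy rule 4; so word 4 is A.
If word 5 were C, no tagging could satisfy rule 2; so word 5 is P.
If word 1 were C, no tagging could satisfy rule 2; so word 1 is P.
If word 2 were A, no tagging could satisfy rule 2; so word 2 is P.
The only consistent sequence is: P P D A P D C.
Verifying each rule — rule 1 ✓; rule 2 ✓; rule 3 ✓; rule 4 ✓.

A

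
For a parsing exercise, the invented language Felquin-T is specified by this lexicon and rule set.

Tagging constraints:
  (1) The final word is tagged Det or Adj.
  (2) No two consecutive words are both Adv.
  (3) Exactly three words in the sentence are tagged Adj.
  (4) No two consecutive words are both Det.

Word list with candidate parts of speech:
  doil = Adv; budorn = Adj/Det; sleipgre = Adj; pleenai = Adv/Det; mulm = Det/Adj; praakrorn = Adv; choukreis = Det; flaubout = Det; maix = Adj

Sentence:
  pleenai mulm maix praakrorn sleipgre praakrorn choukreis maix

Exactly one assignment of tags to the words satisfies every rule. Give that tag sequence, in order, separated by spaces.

Adv Det Adj Adv Adj Adv Det Adj

Candidates per position — 1:pleenai {Adv,Det}; 2:mulm {Det,Adj}; 3:maix {Adj}; 4:praakrorn {Adv}; 5:sleipgre {Adj}; 6:praakrorn {Adv}; 7:choukreis {Det}; 8:maix {Adj}.
If word 2 were Adj, no tagging could satisfy rule 3; so word 2 is Det.
If word 1 were Det, no tagging could satisfy rule 4; so word 1 is Adv.
The unique satisfying tagging is: Adv Det Adj Adv Adj Adv Det Adj.
Checking: rule 1 ok; rule 2 ok; rule 3 ok; rule 4 ok.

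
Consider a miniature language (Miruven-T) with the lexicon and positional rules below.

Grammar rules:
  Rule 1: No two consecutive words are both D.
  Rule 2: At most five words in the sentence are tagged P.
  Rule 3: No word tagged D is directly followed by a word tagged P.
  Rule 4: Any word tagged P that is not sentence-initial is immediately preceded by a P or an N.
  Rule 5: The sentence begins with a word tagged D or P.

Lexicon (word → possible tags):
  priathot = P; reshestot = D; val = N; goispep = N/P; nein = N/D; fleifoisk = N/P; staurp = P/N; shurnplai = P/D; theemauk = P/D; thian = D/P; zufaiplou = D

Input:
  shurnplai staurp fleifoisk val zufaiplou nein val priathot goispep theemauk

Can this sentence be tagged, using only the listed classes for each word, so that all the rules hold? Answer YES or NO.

YES

Candidates per position — 1:shurnplai {P,D}; 2:staurp {P,N}; 3:fleifoisk {N,P}; 4:val {N}; 5:zufaiplou {D}; 6:nein {N,D}; 7:val {N}; 8:priathot {P}; 9:goispep {N,P}; 10:theemauk {P,D}.
One satisfying assignment: P P N N D N N P P D.
Rule-by-rule: rule 1 satisfied; rule 2 satisfied; rule 3 satisfied; rule 4 satisfied; rule 5 satisfied.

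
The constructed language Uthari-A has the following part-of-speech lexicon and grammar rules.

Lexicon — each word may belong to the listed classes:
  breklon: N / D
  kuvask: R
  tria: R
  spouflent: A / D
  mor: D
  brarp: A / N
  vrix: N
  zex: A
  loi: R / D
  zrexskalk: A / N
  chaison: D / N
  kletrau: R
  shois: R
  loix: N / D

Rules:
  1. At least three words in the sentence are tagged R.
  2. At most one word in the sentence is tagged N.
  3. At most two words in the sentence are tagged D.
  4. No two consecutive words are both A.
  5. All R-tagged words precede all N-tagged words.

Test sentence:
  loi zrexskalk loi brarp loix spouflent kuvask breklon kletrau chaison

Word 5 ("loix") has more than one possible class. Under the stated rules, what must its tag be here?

Candidates per position — 1:loi {R,D}; 2:zrexskalk {A,N}; 3:loi {R,D}; 4:brarp {A,N}; 5:loix {N,D}; 6:spouflent {A,D}; 7:kuvask {R}; 8:breklon {N,D}; 9:kletrau {R}; 10:chaison {D,N}.
Position 2: N is ruled out by rule 5; that leaves A.
Position 4: N is ruled out by rule 5; that leaves A.
Position 5: N is ruled out by rule 5; that leaves D.
Position 8: N is ruled out by rule 5; that leaves D.
Position 10: D is ruled out by rule 3; that leaves N.
Position 1: D is ruled out by rule 3; that leaves R.
Position 3: D is ruled out by rule 3; that leaves R.
Position 6: D is ruled out by rule 3; that leaves A.
That leaves exactly one tagging: R A R A D A R D R N.
Checking: rule 1 satisfied; rule 2 satisfied; rule 3 satisfied; rule 4 satisfied; rule 5 satisfied.

D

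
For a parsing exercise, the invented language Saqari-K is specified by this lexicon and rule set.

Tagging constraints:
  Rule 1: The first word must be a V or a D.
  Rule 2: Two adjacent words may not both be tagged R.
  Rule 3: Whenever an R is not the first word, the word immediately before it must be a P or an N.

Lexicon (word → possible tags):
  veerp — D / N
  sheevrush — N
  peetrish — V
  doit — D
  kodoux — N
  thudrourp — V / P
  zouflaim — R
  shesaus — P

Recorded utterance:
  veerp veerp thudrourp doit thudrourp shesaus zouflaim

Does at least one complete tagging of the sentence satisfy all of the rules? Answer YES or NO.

Candidates per position — 1:veerp {D,N}; 2:veerp {D,N}; 3:thudrourp {V,P}; 4:doit {D}; 5:thudrourp {V,P}; 6:shesaus {P}; 7:zouflaim {R}.
One satisfying assignment: D D V D V P R.
Rule-by-rule: rule 1 holds; rule 2 holds; rule 3 holds.

YES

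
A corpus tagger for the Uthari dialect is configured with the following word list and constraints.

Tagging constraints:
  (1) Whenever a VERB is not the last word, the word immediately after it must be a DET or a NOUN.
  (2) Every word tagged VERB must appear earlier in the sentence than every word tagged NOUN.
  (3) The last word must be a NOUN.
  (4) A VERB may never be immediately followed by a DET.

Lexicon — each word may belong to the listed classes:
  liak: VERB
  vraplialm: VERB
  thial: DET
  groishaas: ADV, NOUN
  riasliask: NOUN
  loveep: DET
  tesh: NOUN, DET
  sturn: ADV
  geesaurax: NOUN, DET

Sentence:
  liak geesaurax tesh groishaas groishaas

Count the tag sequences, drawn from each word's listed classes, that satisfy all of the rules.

Candidates per position — 1:liak {VERB}; 2:geesaurax {NOUN,DET}; 3:tesh {NOUN,DET}; 4:groishaas {ADV,NOUN}; 5:groishaas {ADV,NOUN}.
There are 16 candidate sequences in total.
The sequences that satisfy every rule: VERB NOUN NOUN ADV NOUN; VERB NOUN NOUN NOUN NOUN; VERB NOUN DET ADV NOUN; VERB NOUN DET NOUN NOUN.
Count = 4.

4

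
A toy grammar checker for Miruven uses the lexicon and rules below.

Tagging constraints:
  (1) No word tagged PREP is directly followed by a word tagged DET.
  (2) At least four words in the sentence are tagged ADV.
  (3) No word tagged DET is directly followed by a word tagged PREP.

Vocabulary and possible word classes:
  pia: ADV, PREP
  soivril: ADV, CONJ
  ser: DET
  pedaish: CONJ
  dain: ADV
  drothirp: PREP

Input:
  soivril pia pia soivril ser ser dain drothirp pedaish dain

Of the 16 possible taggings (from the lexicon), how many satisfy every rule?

Candidates per position — 1:soivril {ADV,CONJ}; 2:pia {ADV,PREP}; 3:pia {ADV,PREP}; 4:soivril {ADV,CONJ}; 5:ser {DET}; 6:ser {DET}; 7:dain {ADV}; 8:drothirp {PREP}; 9:pedaish {CONJ}; 10:dain {ADV}.
There are 16 candidate sequences in total.
Checking each against the rules leaves 11 sequences.
Count = 11.

11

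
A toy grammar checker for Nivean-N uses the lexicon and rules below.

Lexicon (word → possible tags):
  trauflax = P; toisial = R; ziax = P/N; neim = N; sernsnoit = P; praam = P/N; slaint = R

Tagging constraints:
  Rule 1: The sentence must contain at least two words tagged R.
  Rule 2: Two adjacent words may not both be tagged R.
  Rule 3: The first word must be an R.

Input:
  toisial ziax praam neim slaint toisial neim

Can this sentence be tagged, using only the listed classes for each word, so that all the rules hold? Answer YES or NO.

Candidates per position — 1:toisial {R}; 2:ziax {P,N}; 3:praam {P,N}; 4:neim {N}; 5:slaint {R}; 6:toisial {R}; 7:neim {N}.
Rule 2 cannot be satisfied by any choice of tags from the lexicon.
So there is no consistent tagging.

NO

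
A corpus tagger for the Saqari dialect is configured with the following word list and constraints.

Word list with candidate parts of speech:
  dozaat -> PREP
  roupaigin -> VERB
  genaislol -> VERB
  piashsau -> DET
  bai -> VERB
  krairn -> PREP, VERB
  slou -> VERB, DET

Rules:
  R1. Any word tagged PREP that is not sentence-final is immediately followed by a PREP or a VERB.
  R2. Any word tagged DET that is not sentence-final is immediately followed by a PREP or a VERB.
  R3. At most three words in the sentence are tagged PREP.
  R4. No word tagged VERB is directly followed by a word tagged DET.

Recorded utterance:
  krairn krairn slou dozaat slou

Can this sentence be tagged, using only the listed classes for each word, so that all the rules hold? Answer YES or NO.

Candidates per position — 1:krairn {PREP,VERB}; 2:krairn {PREP,VERB}; 3:slou {VERB,DET}; 4:dozaat {PREP}; 5:slou {VERB,DET}.
One satisfying assignment: VERB VERB VERB PREP VERB.
Check: rule 1 ✓; rule 2 ✓; rule 3 ✓; rule 4 ✓.

YES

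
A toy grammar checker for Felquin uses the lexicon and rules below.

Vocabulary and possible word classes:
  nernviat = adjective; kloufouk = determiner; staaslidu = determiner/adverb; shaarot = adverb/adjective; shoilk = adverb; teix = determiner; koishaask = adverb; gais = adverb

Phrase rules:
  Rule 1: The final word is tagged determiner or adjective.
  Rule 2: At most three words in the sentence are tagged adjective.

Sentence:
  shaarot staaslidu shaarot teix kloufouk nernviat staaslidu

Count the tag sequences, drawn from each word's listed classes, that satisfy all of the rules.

Candidates per position — 1:shaarot {adverb,adjective}; 2:staaslidu {determiner,adverb}; 3:shaarot {adverb,adjective}; 4:teix {determiner}; 5:kloufouk {determiner}; 6:nernviat {adjective}; 7:staaslidu {determiner,adverb}.
There are 16 candidate sequences in total.
Checking each against the rules leaves 8 sequences.
Count = 8.

8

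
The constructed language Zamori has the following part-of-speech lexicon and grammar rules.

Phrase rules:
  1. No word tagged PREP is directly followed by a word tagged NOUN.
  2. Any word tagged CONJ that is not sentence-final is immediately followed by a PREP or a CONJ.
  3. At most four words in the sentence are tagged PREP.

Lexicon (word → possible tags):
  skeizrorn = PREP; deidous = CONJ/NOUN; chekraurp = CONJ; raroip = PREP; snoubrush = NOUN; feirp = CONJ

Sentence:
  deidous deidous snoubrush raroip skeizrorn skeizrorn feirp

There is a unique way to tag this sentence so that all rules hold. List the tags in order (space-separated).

NOUN NOUN NOUN PREP PREP PREP CONJ

Candidates per position — 1:deidous {CONJ,NOUN}; 2:deidous {CONJ,NOUN}; 3:snoubrush {NOUN}; 4:raroip {PREP}; 5:skeizrorn {PREP}; 6:skeizrorn {PREP}; 7:feirp {CONJ}.
If word 1 were CONJ, no tagging could satisfy rule 2; so word 1 is NOUN.
If word 2 were CONJ, no tagging could satisfy rule 2; so word 2 is NOUN.
The only consistent sequence is: NOUN NOUN NOUN PREP PREP PREP CONJ.
Check: rule 1 satisfied; rule 2 satisfied; rule 3 satisfied.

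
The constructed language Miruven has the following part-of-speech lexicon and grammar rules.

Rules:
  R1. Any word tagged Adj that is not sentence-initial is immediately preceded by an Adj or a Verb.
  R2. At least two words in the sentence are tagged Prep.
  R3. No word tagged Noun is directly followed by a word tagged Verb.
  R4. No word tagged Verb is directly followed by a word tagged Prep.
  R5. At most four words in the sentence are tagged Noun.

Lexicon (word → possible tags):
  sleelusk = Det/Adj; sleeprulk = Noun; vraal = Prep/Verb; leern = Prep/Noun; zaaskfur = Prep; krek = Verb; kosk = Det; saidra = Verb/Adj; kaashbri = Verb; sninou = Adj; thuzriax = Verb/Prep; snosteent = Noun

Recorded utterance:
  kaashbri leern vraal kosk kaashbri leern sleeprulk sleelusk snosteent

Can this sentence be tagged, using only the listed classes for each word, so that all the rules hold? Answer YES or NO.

NO

Candidates per position — 1:kaashbri {Verb}; 2:leern {Prep,Noun}; 3:vraal {Prep,Verb}; 4:kosk {Det}; 5:kaashbri {Verb}; 6:leern {Prep,Noun}; 7:sleeprulk {Noun}; 8:sleelusk {Det,Adj}; 9:snosteent {Noun}.
Every candidate sequence violates at least one rule; no consistent tagging exists.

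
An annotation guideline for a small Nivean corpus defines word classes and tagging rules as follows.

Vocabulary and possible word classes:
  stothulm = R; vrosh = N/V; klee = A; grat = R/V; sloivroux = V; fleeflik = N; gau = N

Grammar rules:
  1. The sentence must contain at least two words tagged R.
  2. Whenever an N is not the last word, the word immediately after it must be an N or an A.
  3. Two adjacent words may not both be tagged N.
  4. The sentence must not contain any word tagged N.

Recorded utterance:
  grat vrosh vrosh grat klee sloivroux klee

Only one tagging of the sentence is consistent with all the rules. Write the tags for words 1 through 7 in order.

Candidates per position — 1:grat {R,V}; 2:vrosh {N,V}; 3:vrosh {N,V}; 4:grat {R,V}; 5:klee {A}; 6:sloivroux {V}; 7:klee {A}.
Position 1: tagging it V would leave rule 1 unsatisfiable, so it must be R.
Position 2: tagging it N would leave rule 2 unsatisfiable, so it must be V.
Position 3: tagging it N would leave rule 2 unsatisfiable, so it must be V.
Position 4: tagging it V would leave rule 1 unsatisfiable, so it must be R.
That leaves exactly one tagging: R V V R A V A.
Checking: rule 1 ✓; rule 2 ✓; rule 3 ✓; rule 4 ✓.

R V V R A V A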